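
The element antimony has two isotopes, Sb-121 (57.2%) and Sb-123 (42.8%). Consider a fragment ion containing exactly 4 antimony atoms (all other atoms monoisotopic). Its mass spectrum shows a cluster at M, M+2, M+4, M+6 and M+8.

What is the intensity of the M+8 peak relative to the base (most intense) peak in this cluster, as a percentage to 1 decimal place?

9.3%

(0.572 + 0.428)^4 gives M 0.1070, M+2 0.3204, M+4 0.3596, M+6 0.1794, M+8 0.0336; the largest is M+4.
P(M+4) = C(4,2) × 0.572^2 × 0.428^2 = 6 × 0.327184 × 0.183184 = 0.359609 (base)
P(M+8) = C(4,4) × 0.572^0 × 0.428^4 = 1 × 1.0000 × 0.03355638 = 0.033556
Relative intensity = 0.033556 / 0.359609 × 100 = 9.3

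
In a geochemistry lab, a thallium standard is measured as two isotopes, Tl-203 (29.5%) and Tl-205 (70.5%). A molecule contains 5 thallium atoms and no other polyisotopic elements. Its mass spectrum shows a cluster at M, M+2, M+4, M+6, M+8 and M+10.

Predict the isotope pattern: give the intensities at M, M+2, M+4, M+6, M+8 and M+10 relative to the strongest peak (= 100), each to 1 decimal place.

The 5 Tl atoms are independent, so intensities follow the terms of (0.295 + 0.705)^5.
P(M) = 0.295^5 = 0.002234
P(M+2) = 5 × 0.295^4 × 0.705^1 = 0.026696
P(M+4) = 10 × 0.295^3 × 0.705^2 = 0.127598
P(M+6) = 10 × 0.295^2 × 0.705^3 = 0.304938
P(M+8) = 5 × 0.295^1 × 0.705^4 = 0.364375
P(M+10) = 0.705^5 = 0.174159
The M+8 peak is largest (0.364375); scaling to 100 gives 0.6 : 7.3 : 35.0 : 83.7 : 100.0 : 47.8.

0.6 : 7.3 : 35.0 : 83.7 : 100.0 : 47.8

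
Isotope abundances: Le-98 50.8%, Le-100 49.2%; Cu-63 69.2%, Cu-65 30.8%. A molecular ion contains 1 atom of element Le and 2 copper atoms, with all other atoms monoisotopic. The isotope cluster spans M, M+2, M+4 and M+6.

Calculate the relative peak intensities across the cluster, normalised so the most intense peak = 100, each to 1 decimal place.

Element Le pattern (n=1): 0.5080 : 0.4920
Copper pattern (n=2): 0.478864 : 0.426272 : 0.094864
Convolve the two distributions (both contribute in 2-u steps):
  M: 0.5080×0.478864 = 0.243263
  M+2: 0.5080×0.426272 + 0.4920×0.478864 = 0.452147
  M+4: 0.5080×0.094864 + 0.4920×0.426272 = 0.257917
  M+6: 0.4920×0.094864 = 0.046673
Scale to base peak (0.452147) = 100: 53.8 : 100.0 : 57.0 : 10.3

53.8 : 100.0 : 57.0 : 10.3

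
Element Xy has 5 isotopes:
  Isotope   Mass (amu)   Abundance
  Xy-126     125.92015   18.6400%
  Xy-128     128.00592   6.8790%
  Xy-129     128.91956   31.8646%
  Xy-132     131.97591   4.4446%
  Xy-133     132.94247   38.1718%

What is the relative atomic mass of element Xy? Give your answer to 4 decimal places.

Ar = Σ fᵢ·mᵢ = 0.186400 × 125.92015 + 0.068790 × 128.00592 + 0.318646 × 128.91956 + 0.044446 × 131.97591 + 0.381718 × 132.94247
= 23.471516 + 8.805527 + 41.079702 + 5.865801 + 50.746534 = 129.969080 amu

129.9691 amu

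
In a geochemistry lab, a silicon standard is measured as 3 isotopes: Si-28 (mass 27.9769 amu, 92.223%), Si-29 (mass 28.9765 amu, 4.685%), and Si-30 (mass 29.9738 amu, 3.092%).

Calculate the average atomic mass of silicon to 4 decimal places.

28.0855 amu

Ar = Σ fᵢ·mᵢ = 0.92223 × 27.9769 + 0.04685 × 28.9765 + 0.03092 × 29.9738
= 25.80114 + 1.35755 + 0.92679 = 28.08548 amu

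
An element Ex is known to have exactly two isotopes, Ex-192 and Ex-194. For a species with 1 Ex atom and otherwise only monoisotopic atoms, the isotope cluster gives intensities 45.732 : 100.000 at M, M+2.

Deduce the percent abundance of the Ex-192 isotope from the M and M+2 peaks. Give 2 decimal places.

Write p for the Ex-192 fraction. I(M+2)/I(M) = [C(1,1)·p^0·(1−p)] / p^1 = 1·(1−p)/p = 100.000/45.732 = 2.1867
(1−p)/p = 2.1867/1 = 2.1867  ⇒  p = 1/(1 + 2.1867) = 0.3138
Ex-192: 31.38%, Ex-194: 68.62%.

31.38%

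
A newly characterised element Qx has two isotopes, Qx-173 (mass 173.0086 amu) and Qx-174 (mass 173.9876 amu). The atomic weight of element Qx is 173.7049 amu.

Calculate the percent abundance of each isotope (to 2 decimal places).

Qx-173: 28.88%, Qx-174: 71.12%

With x = fraction of Qx-173 (so Qx-174 is 1 − x):
173.0086·x + 173.9876·(1 − x) = 173.7049
(173.0086 − 173.9876)·x = 173.7049 − 173.9876
x = -0.2827 / -0.9790 = 0.28876 → 28.88% Qx-173, 71.12% Qx-174.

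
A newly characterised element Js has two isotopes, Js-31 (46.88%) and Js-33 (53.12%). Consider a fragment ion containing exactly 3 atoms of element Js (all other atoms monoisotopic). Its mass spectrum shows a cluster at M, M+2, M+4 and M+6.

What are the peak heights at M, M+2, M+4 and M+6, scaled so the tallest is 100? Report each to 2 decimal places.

Each Js atom is independently Js-31 (p = 0.4688) or Js-33 (q = 0.5312); the cluster is the binomial expansion (p + q)^3.
P(M) = 0.4688^3 = 0.103030
P(M+2) = 3 × 0.4688^2 × 0.5312^1 = 0.350231
P(M+4) = 3 × 0.4688^1 × 0.5312^2 = 0.396849
P(M+6) = 0.5312^3 = 0.149891
The M+4 peak is largest (0.396849); scaling to 100 gives 25.96 : 88.25 : 100.00 : 37.77.

25.96 : 88.25 : 100.00 : 37.77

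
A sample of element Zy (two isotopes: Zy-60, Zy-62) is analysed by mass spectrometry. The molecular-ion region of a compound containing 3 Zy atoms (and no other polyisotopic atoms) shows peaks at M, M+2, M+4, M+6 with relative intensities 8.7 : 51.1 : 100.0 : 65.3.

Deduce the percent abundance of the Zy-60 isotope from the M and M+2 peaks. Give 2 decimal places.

Write p for the Zy-60 fraction. I(M+2)/I(M) = [C(3,1)·p^2·(1−p)] / p^3 = 3·(1−p)/p = 51.1/8.7 = 5.8736
(1−p)/p = 5.8736/3 = 1.9579  ⇒  p = 1/(1 + 1.9579) = 0.3381
Zy-60: 33.81%, Zy-62: 66.19%.

33.81%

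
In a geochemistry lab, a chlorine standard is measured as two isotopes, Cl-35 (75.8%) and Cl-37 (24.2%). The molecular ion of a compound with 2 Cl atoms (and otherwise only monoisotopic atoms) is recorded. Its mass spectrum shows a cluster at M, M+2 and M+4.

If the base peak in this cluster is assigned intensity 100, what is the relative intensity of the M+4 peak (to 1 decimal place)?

10.2

Binomial terms of (0.758 + 0.242)^2: M 0.5746, M+2 0.3669, M+4 0.0586 → M is the base peak.
P(M) = C(2,0) × 0.758^2 × 0.242^0 = 1 × 0.574564 × 1.0000 = 0.574564 (base)
P(M+4) = C(2,2) × 0.758^0 × 0.242^2 = 1 × 1.0000 × 0.058564 = 0.058564
Relative intensity = 0.058564 / 0.574564 × 100 = 10.2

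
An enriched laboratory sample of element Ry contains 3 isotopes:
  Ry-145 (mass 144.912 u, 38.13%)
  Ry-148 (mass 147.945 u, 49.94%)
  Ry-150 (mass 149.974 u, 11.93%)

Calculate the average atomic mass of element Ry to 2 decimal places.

The abundance-weighted mean is 0.3813 × 144.912 + 0.4994 × 147.945 + 0.1193 × 149.974
= 55.2549 + 73.8837 + 17.8919 = 147.0305 u

147.03 u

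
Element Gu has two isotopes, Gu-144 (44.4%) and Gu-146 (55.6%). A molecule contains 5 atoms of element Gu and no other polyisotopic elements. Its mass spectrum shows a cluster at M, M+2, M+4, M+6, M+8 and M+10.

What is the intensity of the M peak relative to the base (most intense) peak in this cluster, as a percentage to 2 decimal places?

(0.444 + 0.556)^5 gives M 0.0173, M+2 0.1080, M+4 0.2706, M+6 0.3388, M+8 0.2122, M+10 0.0531; the largest is M+6.
P(M+6) = C(5,3) × 0.444^2 × 0.556^3 = 10 × 0.197136 × 0.17187962 = 0.338837 (base)
P(M) = C(5,0) × 0.444^5 × 0.556^0 = 1 × 0.017255 × 1.0000 = 0.017255
Relative intensity = 0.017255 / 0.338837 × 100 = 5.09

5.09%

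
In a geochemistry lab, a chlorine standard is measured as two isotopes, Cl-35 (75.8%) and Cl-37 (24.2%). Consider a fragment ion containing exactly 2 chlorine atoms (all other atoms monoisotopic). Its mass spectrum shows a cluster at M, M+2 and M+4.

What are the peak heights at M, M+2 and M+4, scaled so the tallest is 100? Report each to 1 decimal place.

100.0 : 63.9 : 10.2

Each Cl atom is independently Cl-35 (p = 0.758) or Cl-37 (q = 0.242); the cluster is the binomial expansion (p + q)^2.
P(M) = 0.758^2 = 0.574564
P(M+2) = 2 × 0.758^1 × 0.242^1 = 0.366872
P(M+4) = 0.242^2 = 0.058564
The M peak is largest (0.574564); scaling to 100 gives 100.0 : 63.9 : 10.2.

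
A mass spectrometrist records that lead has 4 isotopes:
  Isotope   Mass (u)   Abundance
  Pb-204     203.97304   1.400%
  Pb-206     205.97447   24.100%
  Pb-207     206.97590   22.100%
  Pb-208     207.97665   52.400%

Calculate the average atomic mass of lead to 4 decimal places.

207.2169 u

Average mass = Σ (abundance × isotope mass) = 0.01400 × 203.97304 + 0.24100 × 205.97447 + 0.22100 × 206.97590 + 0.52400 × 207.97665
= 2.855623 + 49.639847 + 45.741674 + 108.979765 = 207.216909 u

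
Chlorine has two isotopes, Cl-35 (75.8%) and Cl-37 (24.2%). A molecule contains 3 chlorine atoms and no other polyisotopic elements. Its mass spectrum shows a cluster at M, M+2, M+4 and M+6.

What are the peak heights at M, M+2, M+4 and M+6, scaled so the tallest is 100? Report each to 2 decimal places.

Each Cl atom is independently Cl-35 (p = 0.758) or Cl-37 (q = 0.242); the cluster is the binomial expansion (p + q)^3.
P(M) = 0.758^3 = 0.435520
P(M+2) = 3 × 0.758^2 × 0.242^1 = 0.417133
P(M+4) = 3 × 0.758^1 × 0.242^2 = 0.133175
P(M+6) = 0.242^3 = 0.014172
The M peak is largest (0.435520); scaling to 100 gives 100.00 : 95.78 : 30.58 : 3.25.

100.00 : 95.78 : 30.58 : 3.25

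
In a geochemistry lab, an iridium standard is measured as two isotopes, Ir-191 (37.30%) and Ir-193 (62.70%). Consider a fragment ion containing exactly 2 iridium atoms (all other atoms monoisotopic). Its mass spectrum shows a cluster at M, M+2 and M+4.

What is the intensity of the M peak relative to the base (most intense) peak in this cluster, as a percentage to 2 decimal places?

(0.3730 + 0.6270)^2 gives M 0.1391, M+2 0.4677, M+4 0.3931; the largest is M+2.
P(M+2) = C(2,1) × 0.3730^1 × 0.6270^1 = 2 × 0.3730 × 0.6270 = 0.467742 (base)
P(M) = C(2,0) × 0.3730^2 × 0.6270^0 = 1 × 0.139129 × 1.0000 = 0.139129
Relative intensity = 0.139129 / 0.467742 × 100 = 29.74

29.74%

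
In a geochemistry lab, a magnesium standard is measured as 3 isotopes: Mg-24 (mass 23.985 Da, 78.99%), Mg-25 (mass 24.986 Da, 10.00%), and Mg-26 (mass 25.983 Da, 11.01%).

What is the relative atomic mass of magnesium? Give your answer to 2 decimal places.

Weight each isotope mass by its fractional abundance: 0.7899 × 23.985 + 0.1000 × 24.986 + 0.1101 × 25.983
= 18.9458 + 2.4986 + 2.8607 = 24.3051 Da

24.31 Da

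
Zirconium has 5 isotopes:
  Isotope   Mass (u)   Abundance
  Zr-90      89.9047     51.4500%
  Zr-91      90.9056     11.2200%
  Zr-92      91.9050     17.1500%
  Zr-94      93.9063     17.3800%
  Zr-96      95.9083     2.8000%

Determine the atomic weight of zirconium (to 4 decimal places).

91.2236 u

Ar = Σ fᵢ·mᵢ = 0.514500 × 89.9047 + 0.112200 × 90.9056 + 0.171500 × 91.9050 + 0.173800 × 93.9063 + 0.028000 × 95.9083
= 46.25597 + 10.19961 + 15.76171 + 16.32091 + 2.68543 = 91.22363 u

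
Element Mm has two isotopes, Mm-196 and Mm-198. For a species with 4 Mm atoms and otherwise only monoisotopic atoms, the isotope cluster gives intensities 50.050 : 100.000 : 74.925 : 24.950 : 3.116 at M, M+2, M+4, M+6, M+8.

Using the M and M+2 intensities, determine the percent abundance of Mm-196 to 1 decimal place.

66.7%

Write p for the Mm-196 fraction. I(M+2)/I(M) = [C(4,1)·p^3·(1−p)] / p^4 = 4·(1−p)/p = 100.000/50.050 = 1.9980
(1−p)/p = 1.9980/4 = 0.4995  ⇒  p = 1/(1 + 0.4995) = 0.6669
Mm-196: 66.7%, Mm-198: 33.3%.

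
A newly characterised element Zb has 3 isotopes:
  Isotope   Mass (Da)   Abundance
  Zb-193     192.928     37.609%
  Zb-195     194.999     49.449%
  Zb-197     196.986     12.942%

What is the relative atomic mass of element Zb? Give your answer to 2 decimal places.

194.48 Da

Ar = Σ fᵢ·mᵢ = 0.37609 × 192.928 + 0.49449 × 194.999 + 0.12942 × 196.986
= 72.5583 + 96.4251 + 25.4939 = 194.4773 Da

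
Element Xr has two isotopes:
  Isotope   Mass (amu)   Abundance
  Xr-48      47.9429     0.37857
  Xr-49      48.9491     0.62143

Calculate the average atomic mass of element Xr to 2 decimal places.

The abundance-weighted mean is 0.37857 × 47.9429 + 0.62143 × 48.9491
= 18.14974 + 30.41844 = 48.56818 amu

48.57 amu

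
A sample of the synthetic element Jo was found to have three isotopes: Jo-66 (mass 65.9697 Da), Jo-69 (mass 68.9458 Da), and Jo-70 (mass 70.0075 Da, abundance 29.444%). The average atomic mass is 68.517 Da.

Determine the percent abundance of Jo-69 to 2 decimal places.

The remaining 70.556% is split between Jo-66 (fraction x) and Jo-69 (fraction 0.70556 − x).
Substituting: 65.9697x + 68.9458(0.70556 − x) = 47.9039917
(65.9697 − 68.9458)x = -0.741406948  ⇒  x = 0.24912, y = 0.45644
Jo-66: 24.91%, Jo-69: 45.64%.

45.64%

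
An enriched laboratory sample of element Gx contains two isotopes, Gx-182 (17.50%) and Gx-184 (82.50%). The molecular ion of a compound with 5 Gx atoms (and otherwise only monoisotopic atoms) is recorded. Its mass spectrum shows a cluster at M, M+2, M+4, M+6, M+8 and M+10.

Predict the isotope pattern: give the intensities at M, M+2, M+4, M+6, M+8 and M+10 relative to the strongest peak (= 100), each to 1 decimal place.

The 5 Gx atoms are independent, so intensities follow the terms of (0.1750 + 0.8250)^5.
P(M) = 0.1750^5 = 0.000164
P(M+2) = 5 × 0.1750^4 × 0.8250^1 = 0.003869
P(M+4) = 10 × 0.1750^3 × 0.8250^2 = 0.036477
P(M+6) = 10 × 0.1750^2 × 0.8250^3 = 0.171964
P(M+8) = 5 × 0.1750^1 × 0.8250^4 = 0.405344
P(M+10) = 0.8250^5 = 0.382182
The M+8 peak is largest (0.405344); scaling to 100 gives 0.0 : 1.0 : 9.0 : 42.4 : 100.0 : 94.3.

0.0 : 1.0 : 9.0 : 42.4 : 100.0 : 94.3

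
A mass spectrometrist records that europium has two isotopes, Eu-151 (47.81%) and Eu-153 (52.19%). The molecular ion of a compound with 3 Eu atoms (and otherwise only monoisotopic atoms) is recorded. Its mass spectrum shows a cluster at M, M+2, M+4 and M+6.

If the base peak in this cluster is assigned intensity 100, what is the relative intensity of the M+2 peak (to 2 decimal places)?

91.61

(0.4781 + 0.5219)^3 gives M 0.1093, M+2 0.3579, M+4 0.3907, M+6 0.1422; the largest is M+4.
P(M+4) = C(3,2) × 0.4781^1 × 0.5219^2 = 3 × 0.4781 × 0.27237961 = 0.390674 (base)
P(M+2) = C(3,1) × 0.4781^2 × 0.5219^1 = 3 × 0.22857961 × 0.5219 = 0.357887
Relative intensity = 0.357887 / 0.390674 × 100 = 91.61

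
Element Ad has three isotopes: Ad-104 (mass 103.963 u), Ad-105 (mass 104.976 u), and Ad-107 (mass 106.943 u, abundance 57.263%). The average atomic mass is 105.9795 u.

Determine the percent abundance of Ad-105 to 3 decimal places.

30.608%

The remaining 42.737% is split between Ad-104 (fraction x) and Ad-105 (fraction 0.42737 − x).
Substituting: 103.963x + 104.976(0.42737 − x) = 44.74072991
(103.963 − 104.976)x = -0.12286321  ⇒  x = 0.12129, y = 0.30608
Ad-104: 12.129%, Ad-105: 30.608%.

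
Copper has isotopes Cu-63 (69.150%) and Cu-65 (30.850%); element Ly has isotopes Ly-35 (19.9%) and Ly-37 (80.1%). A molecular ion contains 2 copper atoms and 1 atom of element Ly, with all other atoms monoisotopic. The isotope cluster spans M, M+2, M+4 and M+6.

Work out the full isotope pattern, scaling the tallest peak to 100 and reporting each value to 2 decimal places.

Copper pattern (n=2): 0.47817225 : 0.4266555 : 0.09517225
Element Ly pattern (n=1): 0.1990 : 0.8010
Convolve the two distributions (both contribute in 2-u steps):
  M: 0.47817225×0.1990 = 0.095156
  M+2: 0.47817225×0.8010 + 0.4266555×0.1990 = 0.467920
  M+4: 0.4266555×0.8010 + 0.09517225×0.1990 = 0.360690
  M+6: 0.09517225×0.8010 = 0.076233
Scale to base peak (0.467920) = 100: 20.34 : 100.00 : 77.08 : 16.29

20.34 : 100.00 : 77.08 : 16.29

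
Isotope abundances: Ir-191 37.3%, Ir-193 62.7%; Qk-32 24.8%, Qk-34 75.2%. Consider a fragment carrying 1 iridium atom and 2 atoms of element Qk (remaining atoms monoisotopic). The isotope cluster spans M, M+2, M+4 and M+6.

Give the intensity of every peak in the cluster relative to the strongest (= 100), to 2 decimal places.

Iridium pattern (n=1): 0.3730 : 0.6270
Element Qk pattern (n=2): 0.061504 : 0.372992 : 0.565504
Convolve the two distributions (both contribute in 2-u steps):
  M: 0.3730×0.061504 = 0.022941
  M+2: 0.3730×0.372992 + 0.6270×0.061504 = 0.177689
  M+4: 0.3730×0.565504 + 0.6270×0.372992 = 0.444799
  M+6: 0.6270×0.565504 = 0.354571
Scale to base peak (0.444799) = 100: 5.16 : 39.95 : 100.00 : 79.71

5.16 : 39.95 : 100.00 : 79.71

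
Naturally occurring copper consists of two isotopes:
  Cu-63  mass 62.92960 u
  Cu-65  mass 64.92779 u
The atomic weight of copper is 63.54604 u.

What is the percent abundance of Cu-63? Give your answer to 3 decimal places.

Writing the weighted mean with unknown fraction x of Cu-63:
62.92960·x + 64.92779·(1 − x) = 63.54604
(62.92960 − 64.92779)·x = 63.54604 − 64.92779
x = -1.38175 / -1.99819 = 0.69150 → 69.150% Cu-63, 30.850% Cu-65.

69.150%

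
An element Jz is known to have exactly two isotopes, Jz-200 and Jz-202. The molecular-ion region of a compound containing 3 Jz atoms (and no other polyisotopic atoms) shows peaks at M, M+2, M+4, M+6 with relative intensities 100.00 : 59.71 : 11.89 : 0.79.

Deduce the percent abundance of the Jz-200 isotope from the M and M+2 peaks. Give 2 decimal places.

If p is the fraction of Jz that is Jz-200, then I(M+2)/I(M) = [C(3,1)·p^2·(1−p)] / p^3 = 3·(1−p)/p = 59.71/100.00 = 0.5971
(1−p)/p = 0.5971/3 = 0.1990  ⇒  p = 1/(1 + 0.1990) = 0.8340
Jz-200: 83.40%, Jz-202: 16.60%.

83.40%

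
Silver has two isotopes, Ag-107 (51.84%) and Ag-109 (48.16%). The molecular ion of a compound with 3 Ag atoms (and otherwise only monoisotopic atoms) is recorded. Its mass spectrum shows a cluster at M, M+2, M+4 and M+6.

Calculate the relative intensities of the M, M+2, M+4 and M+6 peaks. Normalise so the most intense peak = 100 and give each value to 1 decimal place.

The 3 Ag atoms are independent, so intensities follow the terms of (0.5184 + 0.4816)^3.
P(M) = 0.5184^3 = 0.139314
P(M+2) = 3 × 0.5184^2 × 0.4816^1 = 0.388273
P(M+4) = 3 × 0.5184^1 × 0.4816^2 = 0.360711
P(M+6) = 0.4816^3 = 0.111702
The M+2 peak is largest (0.388273); scaling to 100 gives 35.9 : 100.0 : 92.9 : 28.8.

35.9 : 100.0 : 92.9 : 28.8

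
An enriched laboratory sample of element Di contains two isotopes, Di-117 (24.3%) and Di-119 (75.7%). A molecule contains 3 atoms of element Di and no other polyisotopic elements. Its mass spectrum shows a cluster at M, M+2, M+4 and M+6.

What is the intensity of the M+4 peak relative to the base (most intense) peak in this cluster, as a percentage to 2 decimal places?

Term probabilities: M 0.0143, M+2 0.1341, M+4 0.4178, M+6 0.4338. Base peak = M+6.
P(M+6) = C(3,3) × 0.243^0 × 0.757^3 = 1 × 1.0000 × 0.43379809 = 0.433798 (base)
P(M+4) = C(3,2) × 0.243^1 × 0.757^2 = 3 × 0.2430 × 0.573049 = 0.417753
Relative intensity = 0.417753 / 0.433798 × 100 = 96.30

96.30%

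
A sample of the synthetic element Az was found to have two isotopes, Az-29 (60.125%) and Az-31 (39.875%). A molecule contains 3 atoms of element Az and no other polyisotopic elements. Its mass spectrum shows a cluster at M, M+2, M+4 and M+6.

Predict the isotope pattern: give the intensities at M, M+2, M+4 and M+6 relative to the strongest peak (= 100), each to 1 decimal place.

The 3 Az atoms are independent, so intensities follow the terms of (0.60125 + 0.39875)^3.
P(M) = 0.60125^3 = 0.217353
P(M+2) = 3 × 0.60125^2 × 0.39875^1 = 0.432446
P(M+4) = 3 × 0.60125^1 × 0.39875^2 = 0.286799
P(M+6) = 0.39875^3 = 0.063402
The M+2 peak is largest (0.432446); scaling to 100 gives 50.3 : 100.0 : 66.3 : 14.7.

50.3 : 100.0 : 66.3 : 14.7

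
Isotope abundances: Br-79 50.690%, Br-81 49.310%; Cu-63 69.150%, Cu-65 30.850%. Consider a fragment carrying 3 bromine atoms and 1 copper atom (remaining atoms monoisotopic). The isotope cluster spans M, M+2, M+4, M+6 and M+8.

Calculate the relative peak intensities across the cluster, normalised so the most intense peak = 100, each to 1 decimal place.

Bromine pattern (n=3): 0.13024674 : 0.3801026 : 0.36975457 : 0.11989609
Copper pattern (n=1): 0.6915 : 0.3085
Convolve the two distributions (both contribute in 2-u steps):
  M: 0.13024674×0.6915 = 0.090066
  M+2: 0.13024674×0.3085 + 0.3801026×0.6915 = 0.303022
  M+4: 0.3801026×0.3085 + 0.36975457×0.6915 = 0.372947
  M+6: 0.36975457×0.3085 + 0.11989609×0.6915 = 0.196977
  M+8: 0.11989609×0.3085 = 0.036988
Scale to base peak (0.372947) = 100: 24.1 : 81.3 : 100.0 : 52.8 : 9.9

24.1 : 81.3 : 100.0 : 52.8 : 9.9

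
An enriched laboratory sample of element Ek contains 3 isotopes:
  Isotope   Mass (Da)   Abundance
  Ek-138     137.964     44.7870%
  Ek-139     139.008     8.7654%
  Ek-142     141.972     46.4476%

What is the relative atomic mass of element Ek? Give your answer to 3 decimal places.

Weight each isotope mass by its fractional abundance: 0.447870 × 137.964 + 0.087654 × 139.008 + 0.464476 × 141.972
= 61.7899 + 12.1846 + 65.9426 = 139.9171 Da

139.917 Da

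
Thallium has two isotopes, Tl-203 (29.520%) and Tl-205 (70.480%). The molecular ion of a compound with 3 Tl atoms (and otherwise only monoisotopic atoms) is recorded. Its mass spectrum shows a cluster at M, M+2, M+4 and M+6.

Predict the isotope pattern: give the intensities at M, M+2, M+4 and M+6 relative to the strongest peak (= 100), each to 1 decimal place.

Expanding (0.29520 + 0.70480)^3:
P(M) = 0.29520^3 = 0.025725
P(M+2) = 3 × 0.29520^2 × 0.70480^1 = 0.184255
P(M+4) = 3 × 0.29520^1 × 0.70480^2 = 0.439916
P(M+6) = 0.70480^3 = 0.350104
The M+4 peak is largest (0.439916); scaling to 100 gives 5.8 : 41.9 : 100.0 : 79.6.

5.8 : 41.9 : 100.0 : 79.6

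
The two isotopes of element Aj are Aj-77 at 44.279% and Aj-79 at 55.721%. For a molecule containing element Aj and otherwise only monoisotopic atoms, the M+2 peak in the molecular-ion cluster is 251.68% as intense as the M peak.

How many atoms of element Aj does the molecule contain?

For n independent Aj atoms, I(M+2)/I(M) = n · (abundance Aj-79) / (abundance Aj-77) = n · 0.55721/0.44279.
n = 2.5168 × 0.44279/0.55721 = 2.00 ≈ 2

2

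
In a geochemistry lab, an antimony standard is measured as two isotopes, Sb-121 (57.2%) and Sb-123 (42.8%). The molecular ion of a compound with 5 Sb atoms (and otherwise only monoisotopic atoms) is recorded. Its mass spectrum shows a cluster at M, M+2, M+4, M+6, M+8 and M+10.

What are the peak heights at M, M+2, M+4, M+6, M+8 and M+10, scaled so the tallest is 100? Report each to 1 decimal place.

17.9 : 66.8 : 100.0 : 74.8 : 28.0 : 4.2

Expanding (0.572 + 0.428)^5:
P(M) = 0.572^5 = 0.061232
P(M+2) = 5 × 0.572^4 × 0.428^1 = 0.229086
P(M+4) = 10 × 0.572^3 × 0.428^2 = 0.342827
P(M+6) = 10 × 0.572^2 × 0.428^3 = 0.256521
P(M+8) = 5 × 0.572^1 × 0.428^4 = 0.095971
P(M+10) = 0.428^5 = 0.014362
The M+4 peak is largest (0.342827); scaling to 100 gives 17.9 : 66.8 : 100.0 : 74.8 : 28.0 : 4.2.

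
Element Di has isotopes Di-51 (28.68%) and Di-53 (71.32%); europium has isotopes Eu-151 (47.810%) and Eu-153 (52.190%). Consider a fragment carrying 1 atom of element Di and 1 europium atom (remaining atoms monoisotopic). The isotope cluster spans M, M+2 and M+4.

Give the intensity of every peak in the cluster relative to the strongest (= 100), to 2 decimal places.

Element Di pattern (n=1): 0.2868 : 0.7132
Europium pattern (n=1): 0.4781 : 0.5219
Convolve the two distributions (both contribute in 2-u steps):
  M: 0.2868×0.4781 = 0.137119
  M+2: 0.2868×0.5219 + 0.7132×0.4781 = 0.490662
  M+4: 0.7132×0.5219 = 0.372219
Scale to base peak (0.490662) = 100: 27.95 : 100.00 : 75.86

27.95 : 100.00 : 75.86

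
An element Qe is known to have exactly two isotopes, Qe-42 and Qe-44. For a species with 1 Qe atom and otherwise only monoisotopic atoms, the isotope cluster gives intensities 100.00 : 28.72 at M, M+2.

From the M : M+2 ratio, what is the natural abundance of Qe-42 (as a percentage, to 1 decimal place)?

Let p = fractional abundance of Qe-42. I(M+2)/I(M) = [C(1,1)·p^0·(1−p)] / p^1 = 1·(1−p)/p = 28.72/100.00 = 0.2872
(1−p)/p = 0.2872/1 = 0.2872  ⇒  p = 1/(1 + 0.2872) = 0.7769
Qe-42: 77.7%, Qe-44: 22.3%.

77.7%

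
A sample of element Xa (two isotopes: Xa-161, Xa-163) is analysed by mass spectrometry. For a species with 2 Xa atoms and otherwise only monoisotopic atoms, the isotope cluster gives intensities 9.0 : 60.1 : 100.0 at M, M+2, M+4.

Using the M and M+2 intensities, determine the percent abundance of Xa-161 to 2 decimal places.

Let p = fractional abundance of Xa-161. I(M+2)/I(M) = [C(2,1)·p^1·(1−p)] / p^2 = 2·(1−p)/p = 60.1/9.0 = 6.6778
(1−p)/p = 6.6778/2 = 3.3389  ⇒  p = 1/(1 + 3.3389) = 0.2305
Xa-161: 23.05%, Xa-163: 76.95%.

23.05%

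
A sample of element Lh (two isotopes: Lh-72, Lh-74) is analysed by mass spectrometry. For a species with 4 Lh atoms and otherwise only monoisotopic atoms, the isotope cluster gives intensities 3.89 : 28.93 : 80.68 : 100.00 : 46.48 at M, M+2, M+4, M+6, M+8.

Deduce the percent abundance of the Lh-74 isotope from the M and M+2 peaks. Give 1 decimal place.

65.0%

If p is the fraction of Lh that is Lh-72, then I(M+2)/I(M) = [C(4,1)·p^3·(1−p)] / p^4 = 4·(1−p)/p = 28.93/3.89 = 7.4370
(1−p)/p = 7.4370/4 = 1.8593  ⇒  p = 1/(1 + 1.8593) = 0.3497
Lh-72: 35.0%, Lh-74: 65.0%.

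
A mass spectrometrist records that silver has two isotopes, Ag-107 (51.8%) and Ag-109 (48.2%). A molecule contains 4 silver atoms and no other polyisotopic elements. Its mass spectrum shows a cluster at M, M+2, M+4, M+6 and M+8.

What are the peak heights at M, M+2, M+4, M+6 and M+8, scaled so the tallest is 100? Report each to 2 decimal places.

Expanding (0.518 + 0.482)^4:
P(M) = 0.518^4 = 0.071998
P(M+2) = 4 × 0.518^3 × 0.482^1 = 0.267976
P(M+4) = 6 × 0.518^2 × 0.482^2 = 0.374029
P(M+6) = 4 × 0.518^1 × 0.482^3 = 0.232023
P(M+8) = 0.482^4 = 0.053974
The M+4 peak is largest (0.374029); scaling to 100 gives 19.25 : 71.65 : 100.00 : 62.03 : 14.43.

19.25 : 71.65 : 100.00 : 62.03 : 14.43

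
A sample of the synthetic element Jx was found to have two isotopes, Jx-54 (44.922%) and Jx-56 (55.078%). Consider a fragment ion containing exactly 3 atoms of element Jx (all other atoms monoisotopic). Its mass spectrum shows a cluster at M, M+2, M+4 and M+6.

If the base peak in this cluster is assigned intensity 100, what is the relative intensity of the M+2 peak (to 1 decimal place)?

Term probabilities: M 0.0907, M+2 0.3334, M+4 0.4088, M+6 0.1671. Base peak = M+4.
P(M+4) = C(3,2) × 0.44922^1 × 0.55078^2 = 3 × 0.44922 × 0.30335861 = 0.408824 (base)
P(M+2) = C(3,1) × 0.44922^2 × 0.55078^1 = 3 × 0.20179861 × 0.55078 = 0.333440
Relative intensity = 0.333440 / 0.408824 × 100 = 81.6

81.6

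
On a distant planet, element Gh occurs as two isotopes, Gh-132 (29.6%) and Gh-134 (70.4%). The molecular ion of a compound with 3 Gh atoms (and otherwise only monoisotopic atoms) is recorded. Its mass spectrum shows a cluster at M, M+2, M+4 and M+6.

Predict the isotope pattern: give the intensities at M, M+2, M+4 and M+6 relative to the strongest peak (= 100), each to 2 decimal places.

5.89 : 42.05 : 100.00 : 79.28

Expanding (0.296 + 0.704)^3:
P(M) = 0.296^3 = 0.025934
P(M+2) = 3 × 0.296^2 × 0.704^1 = 0.185045
P(M+4) = 3 × 0.296^1 × 0.704^2 = 0.440107
P(M+6) = 0.704^3 = 0.348914
The M+4 peak is largest (0.440107); scaling to 100 gives 5.89 : 42.05 : 100.00 : 79.28.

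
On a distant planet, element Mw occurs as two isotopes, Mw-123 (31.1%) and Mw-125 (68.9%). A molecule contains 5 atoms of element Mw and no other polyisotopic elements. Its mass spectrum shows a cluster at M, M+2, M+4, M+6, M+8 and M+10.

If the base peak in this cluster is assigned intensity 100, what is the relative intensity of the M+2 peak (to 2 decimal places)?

9.20

Binomial terms of (0.311 + 0.689)^5: M 0.0029, M+2 0.0322, M+4 0.1428, M+6 0.3164, M+8 0.3504, M+10 0.1553 → M+8 is the base peak.
P(M+8) = C(5,4) × 0.311^1 × 0.689^4 = 5 × 0.3110 × 0.22536003 = 0.350435 (base)
P(M+2) = C(5,1) × 0.311^4 × 0.689^1 = 5 × 0.00935495 × 0.6890 = 0.032228
Relative intensity = 0.032228 / 0.350435 × 100 = 9.20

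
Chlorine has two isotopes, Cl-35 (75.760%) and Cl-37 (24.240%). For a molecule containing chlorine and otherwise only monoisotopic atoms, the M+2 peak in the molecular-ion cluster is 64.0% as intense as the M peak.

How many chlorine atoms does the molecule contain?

2

With n Cl atoms, P(M+2)/P(M) = C(n,1)·p^(n−1)q / p^n = n·q/p = n · 0.24240/0.75760.
n = 0.640 × 0.75760/0.24240 = 2.00 ≈ 2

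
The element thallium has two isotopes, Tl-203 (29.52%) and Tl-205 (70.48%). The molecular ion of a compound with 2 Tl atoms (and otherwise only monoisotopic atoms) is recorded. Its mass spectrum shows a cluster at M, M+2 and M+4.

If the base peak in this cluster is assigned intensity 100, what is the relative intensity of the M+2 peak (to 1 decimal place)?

Term probabilities: M 0.0871, M+2 0.4161, M+4 0.4967. Base peak = M+4.
P(M+4) = C(2,2) × 0.2952^0 × 0.7048^2 = 1 × 1.0000 × 0.49674304 = 0.496743 (base)
P(M+2) = C(2,1) × 0.2952^1 × 0.7048^1 = 2 × 0.2952 × 0.7048 = 0.416114
Relative intensity = 0.416114 / 0.496743 × 100 = 83.8

83.8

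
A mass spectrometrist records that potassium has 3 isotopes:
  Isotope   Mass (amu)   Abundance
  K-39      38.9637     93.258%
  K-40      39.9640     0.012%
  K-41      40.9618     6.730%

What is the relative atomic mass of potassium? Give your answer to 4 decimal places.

39.0983 amu

The abundance-weighted mean is 0.93258 × 38.9637 + 0.00012 × 39.9640 + 0.06730 × 40.9618
= 36.33677 + 0.00480 + 2.75673 = 39.09830 amu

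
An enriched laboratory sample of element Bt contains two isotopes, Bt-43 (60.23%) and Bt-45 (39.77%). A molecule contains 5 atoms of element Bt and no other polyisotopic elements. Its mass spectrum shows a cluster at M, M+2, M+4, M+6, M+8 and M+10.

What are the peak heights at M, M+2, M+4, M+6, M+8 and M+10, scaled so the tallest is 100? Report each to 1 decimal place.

22.9 : 75.7 : 100.0 : 66.0 : 21.8 : 2.9

The 5 Bt atoms are independent, so intensities follow the terms of (0.6023 + 0.3977)^5.
P(M) = 0.6023^5 = 0.079262
P(M+2) = 5 × 0.6023^4 × 0.3977^1 = 0.261684
P(M+4) = 10 × 0.6023^3 × 0.3977^2 = 0.345581
P(M+6) = 10 × 0.6023^2 × 0.3977^3 = 0.228188
P(M+8) = 5 × 0.6023^1 × 0.3977^4 = 0.075336
P(M+10) = 0.3977^5 = 0.009949
The M+4 peak is largest (0.345581); scaling to 100 gives 22.9 : 75.7 : 100.0 : 66.0 : 21.8 : 2.9.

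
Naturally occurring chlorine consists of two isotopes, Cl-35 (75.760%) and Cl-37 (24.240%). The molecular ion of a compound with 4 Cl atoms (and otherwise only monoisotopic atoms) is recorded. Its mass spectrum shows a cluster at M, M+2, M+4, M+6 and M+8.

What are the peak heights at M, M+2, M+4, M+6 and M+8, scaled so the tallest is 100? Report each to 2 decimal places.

The 4 Cl atoms are independent, so intensities follow the terms of (0.75760 + 0.24240)^4.
P(M) = 0.75760^4 = 0.329428
P(M+2) = 4 × 0.75760^3 × 0.24240^1 = 0.421612
P(M+4) = 6 × 0.75760^2 × 0.24240^2 = 0.202347
P(M+6) = 4 × 0.75760^1 × 0.24240^3 = 0.043162
P(M+8) = 0.24240^4 = 0.003452
The M+2 peak is largest (0.421612); scaling to 100 gives 78.14 : 100.00 : 47.99 : 10.24 : 0.82.

78.14 : 100.00 : 47.99 : 10.24 : 0.82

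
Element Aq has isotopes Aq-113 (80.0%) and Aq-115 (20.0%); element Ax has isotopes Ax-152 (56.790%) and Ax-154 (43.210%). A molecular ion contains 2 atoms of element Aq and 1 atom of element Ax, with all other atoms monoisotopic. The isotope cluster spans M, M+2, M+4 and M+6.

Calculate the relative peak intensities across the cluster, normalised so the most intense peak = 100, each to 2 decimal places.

79.31 : 100.00 : 35.13 : 3.77

Element Aq pattern (n=2): 0.6400 : 0.3200 : 0.0400
Element Ax pattern (n=1): 0.5679 : 0.4321
Convolve the two distributions (both contribute in 2-u steps):
  M: 0.6400×0.5679 = 0.363456
  M+2: 0.6400×0.4321 + 0.3200×0.5679 = 0.458272
  M+4: 0.3200×0.4321 + 0.0400×0.5679 = 0.160988
  M+6: 0.0400×0.4321 = 0.017284
Scale to base peak (0.458272) = 100: 79.31 : 100.00 : 35.13 : 3.77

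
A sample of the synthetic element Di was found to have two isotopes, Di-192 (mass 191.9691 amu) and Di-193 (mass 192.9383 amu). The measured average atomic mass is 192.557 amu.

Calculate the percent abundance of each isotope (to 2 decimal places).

Di-192: 39.34%, Di-193: 60.66%

Let x be the fractional abundance of Di-192; then Di-193 has abundance 1 − x.
191.9691·x + 192.9383·(1 − x) = 192.557
(191.9691 − 192.9383)·x = 192.557 − 192.9383
x = -0.3813 / -0.9692 = 0.39342 → 39.34% Di-192, 60.66% Di-193.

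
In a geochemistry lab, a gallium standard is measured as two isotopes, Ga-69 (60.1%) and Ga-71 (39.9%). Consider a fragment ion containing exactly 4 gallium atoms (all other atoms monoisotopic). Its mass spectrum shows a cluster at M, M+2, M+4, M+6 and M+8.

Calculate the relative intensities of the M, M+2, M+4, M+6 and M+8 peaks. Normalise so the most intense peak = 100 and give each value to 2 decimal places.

37.66 : 100.00 : 99.58 : 44.08 : 7.32

Expanding (0.601 + 0.399)^4:
P(M) = 0.601^4 = 0.130466
P(M+2) = 4 × 0.601^3 × 0.399^1 = 0.346463
P(M+4) = 6 × 0.601^2 × 0.399^2 = 0.345021
P(M+6) = 4 × 0.601^1 × 0.399^3 = 0.152705
P(M+8) = 0.399^4 = 0.025345
The M+2 peak is largest (0.346463); scaling to 100 gives 37.66 : 100.00 : 99.58 : 44.08 : 7.32.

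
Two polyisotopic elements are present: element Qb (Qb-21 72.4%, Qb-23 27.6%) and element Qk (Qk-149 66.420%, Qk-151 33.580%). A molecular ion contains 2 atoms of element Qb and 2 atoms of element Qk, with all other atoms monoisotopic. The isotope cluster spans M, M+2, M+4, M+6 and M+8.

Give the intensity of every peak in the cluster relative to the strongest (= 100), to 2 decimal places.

Element Qb pattern (n=2): 0.524176 : 0.399648 : 0.076176
Element Qk pattern (n=2): 0.44116164 : 0.44607672 : 0.11276164
Convolve the two distributions (both contribute in 2-u steps):
  M: 0.524176×0.44116164 = 0.231246
  M+2: 0.524176×0.44607672 + 0.399648×0.44116164 = 0.410132
  M+4: 0.524176×0.11276164 + 0.399648×0.44607672 + 0.076176×0.44116164 = 0.270987
  M+6: 0.399648×0.11276164 + 0.076176×0.44607672 = 0.079045
  M+8: 0.076176×0.11276164 = 0.008590
Scale to base peak (0.410132) = 100: 56.38 : 100.00 : 66.07 : 19.27 : 2.09

56.38 : 100.00 : 66.07 : 19.27 : 2.09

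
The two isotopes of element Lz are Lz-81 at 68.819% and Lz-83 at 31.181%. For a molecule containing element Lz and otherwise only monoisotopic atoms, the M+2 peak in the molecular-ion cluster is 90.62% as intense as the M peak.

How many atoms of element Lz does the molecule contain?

With n Lz atoms, P(M+2)/P(M) = C(n,1)·p^(n−1)q / p^n = n·q/p = n · 0.31181/0.68819.
n = 0.9062 × 0.68819/0.31181 = 2.00 ≈ 2

2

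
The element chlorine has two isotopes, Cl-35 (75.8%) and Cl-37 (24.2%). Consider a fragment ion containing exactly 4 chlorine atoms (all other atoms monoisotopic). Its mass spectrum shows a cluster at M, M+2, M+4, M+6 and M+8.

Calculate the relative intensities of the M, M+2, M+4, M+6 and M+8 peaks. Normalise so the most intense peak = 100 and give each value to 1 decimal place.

Expanding (0.758 + 0.242)^4:
P(M) = 0.758^4 = 0.330124
P(M+2) = 4 × 0.758^3 × 0.242^1 = 0.421583
P(M+4) = 6 × 0.758^2 × 0.242^2 = 0.201893
P(M+6) = 4 × 0.758^1 × 0.242^3 = 0.042971
P(M+8) = 0.242^4 = 0.003430
The M+2 peak is largest (0.421583); scaling to 100 gives 78.3 : 100.0 : 47.9 : 10.2 : 0.8.

78.3 : 100.0 : 47.9 : 10.2 : 0.8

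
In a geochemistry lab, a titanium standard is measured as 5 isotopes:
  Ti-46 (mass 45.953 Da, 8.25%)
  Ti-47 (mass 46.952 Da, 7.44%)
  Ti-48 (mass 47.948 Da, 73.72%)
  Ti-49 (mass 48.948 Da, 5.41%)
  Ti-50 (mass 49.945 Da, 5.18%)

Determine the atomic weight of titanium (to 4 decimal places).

47.8669 Da

Weight each isotope mass by its fractional abundance: 0.0825 × 45.953 + 0.0744 × 46.952 + 0.7372 × 47.948 + 0.0541 × 48.948 + 0.0518 × 49.945
= 3.79112 + 3.49323 + 35.34727 + 2.64809 + 2.58715 = 47.86686 Da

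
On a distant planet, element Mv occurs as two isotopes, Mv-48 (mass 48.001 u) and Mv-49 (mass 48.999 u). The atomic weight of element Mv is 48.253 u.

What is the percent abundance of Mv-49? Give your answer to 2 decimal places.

25.25%

Writing the weighted mean with unknown fraction x of Mv-48:
48.001·x + 48.999·(1 − x) = 48.253
(48.001 − 48.999)·x = 48.253 − 48.999
x = -0.746 / -0.998 = 0.74749 → 74.75% Mv-48, 25.25% Mv-49.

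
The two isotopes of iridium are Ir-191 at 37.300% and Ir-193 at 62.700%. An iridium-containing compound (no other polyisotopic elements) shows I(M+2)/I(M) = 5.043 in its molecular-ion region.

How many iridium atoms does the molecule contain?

3

For n independent Ir atoms, I(M+2)/I(M) = n · (abundance Ir-193) / (abundance Ir-191) = n · 0.62700/0.37300.
n = 5.043 × 0.37300/0.62700 = 3.00 ≈ 3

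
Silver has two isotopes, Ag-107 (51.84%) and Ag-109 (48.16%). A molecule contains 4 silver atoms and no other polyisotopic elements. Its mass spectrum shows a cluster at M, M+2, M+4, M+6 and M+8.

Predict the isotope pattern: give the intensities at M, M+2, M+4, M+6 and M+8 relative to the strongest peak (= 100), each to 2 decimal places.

Each Ag atom is independently Ag-107 (p = 0.5184) or Ag-109 (q = 0.4816); the cluster is the binomial expansion (p + q)^4.
P(M) = 0.5184^4 = 0.072220
P(M+2) = 4 × 0.5184^3 × 0.4816^1 = 0.268375
P(M+4) = 6 × 0.5184^2 × 0.4816^2 = 0.373985
P(M+6) = 4 × 0.5184^1 × 0.4816^3 = 0.231624
P(M+8) = 0.4816^4 = 0.053795
The M+4 peak is largest (0.373985); scaling to 100 gives 19.31 : 71.76 : 100.00 : 61.93 : 14.38.

19.31 : 71.76 : 100.00 : 61.93 : 14.38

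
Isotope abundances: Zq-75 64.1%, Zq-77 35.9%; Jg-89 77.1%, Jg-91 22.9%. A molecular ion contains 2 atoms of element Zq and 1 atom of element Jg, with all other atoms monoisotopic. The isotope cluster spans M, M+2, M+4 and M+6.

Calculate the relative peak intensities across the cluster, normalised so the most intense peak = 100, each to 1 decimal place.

70.6 : 100.0 : 45.6 : 6.6

Element Zq pattern (n=2): 0.410881 : 0.460238 : 0.128881
Element Jg pattern (n=1): 0.7710 : 0.2290
Convolve the two distributions (both contribute in 2-u steps):
  M: 0.410881×0.7710 = 0.316789
  M+2: 0.410881×0.2290 + 0.460238×0.7710 = 0.448935
  M+4: 0.460238×0.2290 + 0.128881×0.7710 = 0.204762
  M+6: 0.128881×0.2290 = 0.029514
Scale to base peak (0.448935) = 100: 70.6 : 100.0 : 45.6 : 6.6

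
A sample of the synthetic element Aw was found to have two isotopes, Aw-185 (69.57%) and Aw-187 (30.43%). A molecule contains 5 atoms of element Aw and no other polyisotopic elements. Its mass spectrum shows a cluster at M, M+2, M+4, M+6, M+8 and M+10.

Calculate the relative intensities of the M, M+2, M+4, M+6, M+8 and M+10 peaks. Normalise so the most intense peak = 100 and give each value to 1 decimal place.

45.7 : 100.0 : 87.5 : 38.3 : 8.4 : 0.7

Each Aw atom is independently Aw-185 (p = 0.6957) or Aw-187 (q = 0.3043); the cluster is the binomial expansion (p + q)^5.
P(M) = 0.6957^5 = 0.162971
P(M+2) = 5 × 0.6957^4 × 0.3043^1 = 0.356418
P(M+4) = 10 × 0.6957^3 × 0.3043^2 = 0.311796
P(M+6) = 10 × 0.6957^2 × 0.3043^3 = 0.136380
P(M+8) = 5 × 0.6957^1 × 0.3043^4 = 0.029826
P(M+10) = 0.3043^5 = 0.002609
The M+2 peak is largest (0.356418); scaling to 100 gives 45.7 : 100.0 : 87.5 : 38.3 : 8.4 : 0.7.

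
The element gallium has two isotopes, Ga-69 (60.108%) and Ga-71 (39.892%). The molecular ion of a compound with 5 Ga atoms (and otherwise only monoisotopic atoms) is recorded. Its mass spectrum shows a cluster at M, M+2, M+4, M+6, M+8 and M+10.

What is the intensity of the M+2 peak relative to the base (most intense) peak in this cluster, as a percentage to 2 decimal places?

75.34%

Term probabilities: M 0.0785, M+2 0.2604, M+4 0.3456, M+6 0.2294, M+8 0.0761, M+10 0.0101. Base peak = M+4.
P(M+4) = C(5,2) × 0.60108^3 × 0.39892^2 = 10 × 0.2171685 × 0.15913717 = 0.345596 (base)
P(M+2) = C(5,1) × 0.60108^4 × 0.39892^1 = 5 × 0.13053564 × 0.39892 = 0.260366
Relative intensity = 0.260366 / 0.345596 × 100 = 75.34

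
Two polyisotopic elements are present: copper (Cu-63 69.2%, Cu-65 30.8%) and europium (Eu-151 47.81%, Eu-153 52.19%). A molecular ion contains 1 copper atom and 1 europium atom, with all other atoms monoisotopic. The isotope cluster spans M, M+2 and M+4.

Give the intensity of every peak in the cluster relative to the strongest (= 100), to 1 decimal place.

65.1 : 100.0 : 31.6

Copper pattern (n=1): 0.6920 : 0.3080
Europium pattern (n=1): 0.4781 : 0.5219
Convolve the two distributions (both contribute in 2-u steps):
  M: 0.6920×0.4781 = 0.330845
  M+2: 0.6920×0.5219 + 0.3080×0.4781 = 0.508410
  M+4: 0.3080×0.5219 = 0.160745
Scale to base peak (0.508410) = 100: 65.1 : 100.0 : 31.6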